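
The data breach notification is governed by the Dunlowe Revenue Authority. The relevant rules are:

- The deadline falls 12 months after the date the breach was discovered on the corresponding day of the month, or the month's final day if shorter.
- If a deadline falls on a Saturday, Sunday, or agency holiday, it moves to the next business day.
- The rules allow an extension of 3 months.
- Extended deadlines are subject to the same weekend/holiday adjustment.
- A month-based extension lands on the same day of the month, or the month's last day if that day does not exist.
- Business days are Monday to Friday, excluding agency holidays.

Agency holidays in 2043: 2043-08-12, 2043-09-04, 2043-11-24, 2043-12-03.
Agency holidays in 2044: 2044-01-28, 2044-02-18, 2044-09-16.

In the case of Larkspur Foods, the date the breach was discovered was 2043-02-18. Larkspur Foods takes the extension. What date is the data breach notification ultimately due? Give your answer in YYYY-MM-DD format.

2044-05-19

12 months from 2043-02-18 is 2044-02-18.
2044-02-18 is a listed holiday, so it moves to the next business day, 2044-02-19 (Friday).
Add 3 months to 2044-02-19: 2044-05-19.
Since 2044-05-19 is a Thursday and not a holiday, the date is unchanged.
Final deadline: 2044-05-19.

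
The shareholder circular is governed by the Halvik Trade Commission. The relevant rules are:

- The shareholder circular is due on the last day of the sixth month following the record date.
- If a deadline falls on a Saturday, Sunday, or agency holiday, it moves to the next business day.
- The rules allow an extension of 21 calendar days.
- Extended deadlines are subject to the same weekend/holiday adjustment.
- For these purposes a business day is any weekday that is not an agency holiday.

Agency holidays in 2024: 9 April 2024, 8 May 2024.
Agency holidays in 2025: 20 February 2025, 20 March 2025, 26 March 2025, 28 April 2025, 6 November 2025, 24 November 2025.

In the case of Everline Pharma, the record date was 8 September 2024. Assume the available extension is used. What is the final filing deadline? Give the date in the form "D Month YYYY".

21 April 2025

6 months after 8 September 2024 falls in March 2025; the last day of that month is 31 March 2025.
31 March 2025 is a Monday and not a listed holiday, so it stands.
With the 21-day extension, 31 March 2025 becomes 21 April 2025.
21 April 2025 is a Monday and not a listed holiday, so it stands.
So the filing is due 21 April 2025.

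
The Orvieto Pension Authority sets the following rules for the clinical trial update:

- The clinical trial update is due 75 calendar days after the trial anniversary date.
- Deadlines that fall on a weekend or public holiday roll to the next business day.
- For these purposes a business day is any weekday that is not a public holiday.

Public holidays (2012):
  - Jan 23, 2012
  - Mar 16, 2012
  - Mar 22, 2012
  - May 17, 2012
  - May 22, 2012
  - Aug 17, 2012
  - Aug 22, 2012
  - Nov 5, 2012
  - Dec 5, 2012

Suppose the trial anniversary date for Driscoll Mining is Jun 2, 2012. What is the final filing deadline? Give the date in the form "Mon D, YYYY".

Aug 16, 2012

75 calendar days after Jun 2, 2012 is Aug 16, 2012.
Aug 16, 2012 (Thursday) is already a business day.
Final deadline: Aug 16, 2012.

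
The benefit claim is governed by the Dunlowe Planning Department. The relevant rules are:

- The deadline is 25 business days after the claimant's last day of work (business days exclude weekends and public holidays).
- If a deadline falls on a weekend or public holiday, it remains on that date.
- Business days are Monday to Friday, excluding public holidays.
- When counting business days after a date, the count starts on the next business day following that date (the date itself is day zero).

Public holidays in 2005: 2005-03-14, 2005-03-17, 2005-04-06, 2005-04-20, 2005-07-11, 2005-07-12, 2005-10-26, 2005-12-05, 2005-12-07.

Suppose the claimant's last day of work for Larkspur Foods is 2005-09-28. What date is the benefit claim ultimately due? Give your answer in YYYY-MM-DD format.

2005-11-03

Starting the day after 2005-09-28 and counting 25 business days lands on 2005-11-03.
No adjustment is made for weekends or holidays, so 2005-11-03 stands.
The final due date is 2005-11-03.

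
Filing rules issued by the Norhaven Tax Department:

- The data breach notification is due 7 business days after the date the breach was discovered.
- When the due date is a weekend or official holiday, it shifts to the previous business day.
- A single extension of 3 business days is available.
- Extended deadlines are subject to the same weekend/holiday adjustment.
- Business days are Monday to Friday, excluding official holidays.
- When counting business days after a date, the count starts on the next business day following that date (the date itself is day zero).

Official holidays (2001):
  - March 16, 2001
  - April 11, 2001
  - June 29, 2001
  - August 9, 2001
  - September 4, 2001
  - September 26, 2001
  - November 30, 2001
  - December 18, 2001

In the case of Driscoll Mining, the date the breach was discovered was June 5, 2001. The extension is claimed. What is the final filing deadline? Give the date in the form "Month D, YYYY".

7 business days after June 5, 2001, excluding weekends and holidays, is June 14, 2001.
June 14, 2001 falls on a Thursday, which is a business day, so no adjustment is needed.
The 3-business-day extension runs from June 14, 2001 to June 19, 2001.
June 19, 2001 is a Tuesday and not a listed holiday, so it stands.
Final deadline: June 19, 2001.

June 19, 2001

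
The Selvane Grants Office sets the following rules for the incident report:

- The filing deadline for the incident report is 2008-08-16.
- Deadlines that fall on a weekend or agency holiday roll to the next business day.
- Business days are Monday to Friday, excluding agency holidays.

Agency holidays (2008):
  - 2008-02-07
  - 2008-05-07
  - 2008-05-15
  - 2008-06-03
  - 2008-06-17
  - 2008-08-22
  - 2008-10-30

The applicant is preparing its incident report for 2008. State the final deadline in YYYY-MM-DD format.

2008-08-18

The statutory due date is 2008-08-16.
Because 2008-08-16 is a Saturday, the deadline becomes 2008-08-18 (Monday).
Final deadline: 2008-08-18.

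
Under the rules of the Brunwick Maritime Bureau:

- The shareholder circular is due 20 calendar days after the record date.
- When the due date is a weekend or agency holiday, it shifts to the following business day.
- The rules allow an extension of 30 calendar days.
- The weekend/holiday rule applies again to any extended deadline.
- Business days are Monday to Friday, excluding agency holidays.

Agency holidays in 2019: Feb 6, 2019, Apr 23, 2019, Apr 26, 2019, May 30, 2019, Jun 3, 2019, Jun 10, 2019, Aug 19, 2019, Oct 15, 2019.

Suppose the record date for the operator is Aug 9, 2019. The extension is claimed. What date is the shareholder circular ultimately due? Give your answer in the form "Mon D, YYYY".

Sep 30, 2019

Adding 20 calendar days to Aug 9, 2019 gives Aug 29, 2019.
Aug 29, 2019 falls on a Thursday, which is a business day, so no adjustment is needed.
The 30-calendar-day extension moves the deadline from Aug 29, 2019 to Sep 28, 2019.
Sep 28, 2019 is a Saturday, so it moves to the next business day, Sep 30, 2019 (Monday).
The final due date is Sep 30, 2019.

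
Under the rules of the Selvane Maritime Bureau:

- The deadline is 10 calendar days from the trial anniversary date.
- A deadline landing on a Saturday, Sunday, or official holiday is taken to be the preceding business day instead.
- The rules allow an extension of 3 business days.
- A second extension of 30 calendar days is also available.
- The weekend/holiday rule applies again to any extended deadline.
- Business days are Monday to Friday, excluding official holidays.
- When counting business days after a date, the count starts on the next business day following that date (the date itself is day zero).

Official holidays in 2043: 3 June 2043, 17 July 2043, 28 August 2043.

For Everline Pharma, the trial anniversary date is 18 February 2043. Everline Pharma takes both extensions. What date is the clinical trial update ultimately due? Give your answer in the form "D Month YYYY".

10 calendar days after 18 February 2043 is 28 February 2043.
Because 28 February 2043 is a Saturday, the deadline becomes 27 February 2043 (Friday).
Counting 3 further business days from 27 February 2043 reaches 4 March 2043.
Since 4 March 2043 is a Wednesday and not a holiday, the date is unchanged.
The 30-calendar-day extension moves the deadline from 4 March 2043 to 3 April 2043.
3 April 2043 is a Friday and not a listed holiday, so it stands.
So the filing is due 3 April 2043.

3 April 2043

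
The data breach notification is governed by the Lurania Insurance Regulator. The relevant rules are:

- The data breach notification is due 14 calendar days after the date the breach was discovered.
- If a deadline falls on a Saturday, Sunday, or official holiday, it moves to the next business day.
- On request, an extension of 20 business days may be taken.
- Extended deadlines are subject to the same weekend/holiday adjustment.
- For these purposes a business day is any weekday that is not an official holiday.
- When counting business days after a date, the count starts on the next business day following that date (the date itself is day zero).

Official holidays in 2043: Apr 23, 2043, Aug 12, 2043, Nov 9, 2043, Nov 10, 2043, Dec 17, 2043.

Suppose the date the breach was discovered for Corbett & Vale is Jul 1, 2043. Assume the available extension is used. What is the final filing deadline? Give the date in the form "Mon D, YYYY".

Aug 13, 2043

14 calendar days after Jul 1, 2043 is Jul 15, 2043.
Since Jul 15, 2043 is a Wednesday and not a holiday, the date is unchanged.
Counting 20 further business days from Jul 15, 2043 reaches Aug 13, 2043.
Aug 13, 2043 is a Thursday and not a listed holiday, so it stands.
Deadline: Aug 13, 2043.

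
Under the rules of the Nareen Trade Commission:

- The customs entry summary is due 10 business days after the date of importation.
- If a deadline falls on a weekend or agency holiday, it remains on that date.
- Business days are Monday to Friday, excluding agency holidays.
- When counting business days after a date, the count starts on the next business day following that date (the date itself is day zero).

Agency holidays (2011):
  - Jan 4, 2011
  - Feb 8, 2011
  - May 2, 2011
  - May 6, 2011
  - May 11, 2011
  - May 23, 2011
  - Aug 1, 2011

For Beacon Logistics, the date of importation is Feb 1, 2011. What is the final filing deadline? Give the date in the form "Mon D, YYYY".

Feb 16, 2011

Starting the day after Feb 1, 2011 and counting 10 business days lands on Feb 16, 2011.
Feb 16, 2011 is a Wednesday; no weekend or holiday adjustment applies.
So the filing is due Feb 16, 2011.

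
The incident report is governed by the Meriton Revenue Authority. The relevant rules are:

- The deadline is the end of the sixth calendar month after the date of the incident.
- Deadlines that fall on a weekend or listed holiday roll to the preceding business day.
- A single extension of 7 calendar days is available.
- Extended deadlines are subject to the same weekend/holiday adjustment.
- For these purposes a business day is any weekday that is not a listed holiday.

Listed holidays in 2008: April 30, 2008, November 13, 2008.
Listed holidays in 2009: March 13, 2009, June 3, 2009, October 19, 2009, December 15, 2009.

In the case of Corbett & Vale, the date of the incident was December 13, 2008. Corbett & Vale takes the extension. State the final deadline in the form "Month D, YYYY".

6 months after December 13, 2008 falls in June 2009; the last day of that month is June 30, 2009.
Since June 30, 2009 is a Tuesday and not a holiday, the date is unchanged.
Applying the 7-calendar-day extension: June 30, 2009 + 7 days = July 7, 2009.
July 7, 2009 (Tuesday) is already a business day.
So the filing is due July 7, 2009.

July 7, 2009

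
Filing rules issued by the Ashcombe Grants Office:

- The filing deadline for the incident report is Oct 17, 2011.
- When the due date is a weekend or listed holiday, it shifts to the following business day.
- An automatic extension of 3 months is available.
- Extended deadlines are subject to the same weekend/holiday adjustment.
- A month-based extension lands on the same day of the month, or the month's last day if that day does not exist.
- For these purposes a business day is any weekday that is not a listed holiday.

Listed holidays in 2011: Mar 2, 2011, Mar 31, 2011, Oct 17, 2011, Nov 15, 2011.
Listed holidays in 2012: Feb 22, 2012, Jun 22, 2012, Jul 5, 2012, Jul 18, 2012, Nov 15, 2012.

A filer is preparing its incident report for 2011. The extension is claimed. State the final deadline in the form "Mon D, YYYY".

Jan 18, 2012

The stated deadline is Oct 17, 2011.
Oct 17, 2011 falls on a listed holiday. Rolling to the next business day gives Oct 18, 2011, a Tuesday.
Applying the 3 months extension: 3 months after Oct 18, 2011 is Jan 18, 2012.
Jan 18, 2012 falls on a Wednesday, which is a business day, so no adjustment is needed.
Deadline: Jan 18, 2012.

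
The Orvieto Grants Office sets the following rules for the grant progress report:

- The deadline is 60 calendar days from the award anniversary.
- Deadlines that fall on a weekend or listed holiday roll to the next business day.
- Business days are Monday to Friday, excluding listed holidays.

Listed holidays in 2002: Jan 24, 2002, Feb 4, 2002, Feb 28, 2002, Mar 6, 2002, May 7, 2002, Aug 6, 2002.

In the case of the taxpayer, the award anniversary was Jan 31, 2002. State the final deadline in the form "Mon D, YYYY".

Apr 1, 2002

Adding 60 calendar days to Jan 31, 2002 gives Apr 1, 2002.
Apr 1, 2002 is a Monday and not a listed holiday, so it stands.
Final deadline: Apr 1, 2002.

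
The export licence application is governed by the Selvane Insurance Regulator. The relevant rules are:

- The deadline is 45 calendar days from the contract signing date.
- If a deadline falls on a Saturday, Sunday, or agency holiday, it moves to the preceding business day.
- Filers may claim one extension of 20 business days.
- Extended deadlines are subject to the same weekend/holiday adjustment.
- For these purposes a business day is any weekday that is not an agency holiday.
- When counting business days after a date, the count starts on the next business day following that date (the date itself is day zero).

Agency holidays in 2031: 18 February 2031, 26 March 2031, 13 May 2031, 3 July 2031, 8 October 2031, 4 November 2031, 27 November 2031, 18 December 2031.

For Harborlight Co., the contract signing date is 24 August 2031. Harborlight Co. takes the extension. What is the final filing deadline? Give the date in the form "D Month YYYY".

6 November 2031

Adding 45 calendar days to 24 August 2031 gives 8 October 2031.
Because 8 October 2031 is a listed holiday, the deadline becomes 7 October 2031 (Tuesday).
The 20-business-day extension runs from 7 October 2031 to 6 November 2031.
6 November 2031 (Thursday) is already a business day.
Deadline: 6 November 2031.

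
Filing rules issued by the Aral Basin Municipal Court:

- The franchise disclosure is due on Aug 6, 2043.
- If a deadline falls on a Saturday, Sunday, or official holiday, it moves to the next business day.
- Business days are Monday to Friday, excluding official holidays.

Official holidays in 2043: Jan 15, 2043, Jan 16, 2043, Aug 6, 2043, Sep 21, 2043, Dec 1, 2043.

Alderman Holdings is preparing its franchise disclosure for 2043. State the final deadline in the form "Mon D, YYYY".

Start from the fixed due date, Aug 6, 2043.
Aug 6, 2043 is a listed holiday, so it moves to the next business day, Aug 7, 2043 (Friday).
Final deadline: Aug 7, 2043.

Aug 7, 2043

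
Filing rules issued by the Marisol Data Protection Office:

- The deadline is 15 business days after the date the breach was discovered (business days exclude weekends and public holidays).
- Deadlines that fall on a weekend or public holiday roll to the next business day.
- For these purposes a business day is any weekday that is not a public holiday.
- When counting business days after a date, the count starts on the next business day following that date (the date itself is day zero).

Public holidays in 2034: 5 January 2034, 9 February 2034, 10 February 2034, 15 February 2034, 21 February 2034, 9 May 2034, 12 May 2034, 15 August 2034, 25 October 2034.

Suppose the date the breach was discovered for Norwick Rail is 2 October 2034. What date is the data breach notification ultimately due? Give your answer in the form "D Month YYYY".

23 October 2034

Counting 15 business days after 2 October 2034 (skipping weekends and listed holidays) reaches 23 October 2034.
23 October 2034 falls on a Monday, which is a business day, so no adjustment is needed.
The final due date is 23 October 2034.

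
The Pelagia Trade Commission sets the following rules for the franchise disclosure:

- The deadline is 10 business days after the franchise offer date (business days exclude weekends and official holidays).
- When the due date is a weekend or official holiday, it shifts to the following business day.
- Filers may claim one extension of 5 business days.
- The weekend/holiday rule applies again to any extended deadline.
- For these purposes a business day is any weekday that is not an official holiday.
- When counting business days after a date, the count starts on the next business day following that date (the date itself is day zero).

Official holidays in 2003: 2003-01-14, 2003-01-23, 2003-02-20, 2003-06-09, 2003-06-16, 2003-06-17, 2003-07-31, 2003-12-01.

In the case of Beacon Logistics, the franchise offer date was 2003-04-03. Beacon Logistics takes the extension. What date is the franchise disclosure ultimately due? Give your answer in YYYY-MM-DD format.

Counting 10 business days after 2003-04-03 (skipping weekends and listed holidays) reaches 2003-04-17.
2003-04-17 (Thursday) is already a business day.
The 5-business-day extension runs from 2003-04-17 to 2003-04-24.
Since 2003-04-24 is a Thursday and not a holiday, the date is unchanged.
Final deadline: 2003-04-24.

2003-04-24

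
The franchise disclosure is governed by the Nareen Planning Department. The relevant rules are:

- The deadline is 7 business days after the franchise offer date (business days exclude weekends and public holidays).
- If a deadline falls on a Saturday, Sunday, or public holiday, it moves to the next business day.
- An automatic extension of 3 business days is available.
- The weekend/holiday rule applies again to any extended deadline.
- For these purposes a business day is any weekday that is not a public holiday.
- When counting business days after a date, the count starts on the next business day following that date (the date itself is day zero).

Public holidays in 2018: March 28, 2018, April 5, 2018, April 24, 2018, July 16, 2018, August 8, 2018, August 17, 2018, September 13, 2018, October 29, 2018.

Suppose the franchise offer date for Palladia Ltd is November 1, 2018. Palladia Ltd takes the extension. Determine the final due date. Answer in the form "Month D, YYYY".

Counting 7 business days after November 1, 2018 (skipping weekends and listed holidays) reaches November 12, 2018.
Since November 12, 2018 is a Monday and not a holiday, the date is unchanged.
The 3-business-day extension runs from November 12, 2018 to November 15, 2018.
November 15, 2018 (Thursday) is already a business day.
The final due date is November 15, 2018.

November 15, 2018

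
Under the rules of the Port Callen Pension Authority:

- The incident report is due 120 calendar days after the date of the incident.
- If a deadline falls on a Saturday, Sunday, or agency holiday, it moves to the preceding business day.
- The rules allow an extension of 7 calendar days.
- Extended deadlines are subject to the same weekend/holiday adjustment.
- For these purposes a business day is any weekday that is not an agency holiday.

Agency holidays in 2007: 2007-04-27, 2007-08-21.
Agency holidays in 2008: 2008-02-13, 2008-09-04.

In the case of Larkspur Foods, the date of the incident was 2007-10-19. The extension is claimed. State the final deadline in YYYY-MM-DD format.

2008-02-22

Trigger date 2007-10-19 + 120 calendar days = 2008-02-16.
2008-02-16 is a Saturday; the preceding business day is 2008-02-15 (Friday).
Add the 7 calendar-day extension to 2008-02-15: 2008-02-22.
2008-02-22 (Friday) is already a business day.
So the filing is due 2008-02-22.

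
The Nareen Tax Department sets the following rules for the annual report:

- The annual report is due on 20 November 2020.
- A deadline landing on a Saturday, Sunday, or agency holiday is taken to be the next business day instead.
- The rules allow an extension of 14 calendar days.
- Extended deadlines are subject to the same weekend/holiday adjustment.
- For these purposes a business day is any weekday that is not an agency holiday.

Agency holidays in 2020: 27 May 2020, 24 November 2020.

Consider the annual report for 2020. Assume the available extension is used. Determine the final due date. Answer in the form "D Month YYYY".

Start from the fixed due date, 20 November 2020.
20 November 2020 falls on a Friday, which is a business day, so no adjustment is needed.
Add the 14 calendar-day extension to 20 November 2020: 4 December 2020.
4 December 2020 falls on a Friday, which is a business day, so no adjustment is needed.
The final due date is 4 December 2020.

4 December 2020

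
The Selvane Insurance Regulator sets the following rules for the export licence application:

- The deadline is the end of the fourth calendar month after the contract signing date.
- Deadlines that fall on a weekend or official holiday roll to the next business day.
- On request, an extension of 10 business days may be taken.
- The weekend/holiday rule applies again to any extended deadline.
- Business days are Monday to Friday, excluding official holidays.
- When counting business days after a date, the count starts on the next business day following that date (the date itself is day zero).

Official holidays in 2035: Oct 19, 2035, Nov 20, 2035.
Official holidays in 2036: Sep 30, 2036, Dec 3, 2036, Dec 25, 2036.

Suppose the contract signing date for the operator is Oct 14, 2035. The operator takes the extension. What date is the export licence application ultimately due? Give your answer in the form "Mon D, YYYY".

Mar 14, 2036

The fourth month after Oct 14, 2035 is February 2036, whose last day is Feb 29, 2036.
Since Feb 29, 2036 is a Friday and not a holiday, the date is unchanged.
The 10-business-day extension runs from Feb 29, 2036 to Mar 14, 2036.
Mar 14, 2036 is a Friday and not a listed holiday, so it stands.
Final deadline: Mar 14, 2036.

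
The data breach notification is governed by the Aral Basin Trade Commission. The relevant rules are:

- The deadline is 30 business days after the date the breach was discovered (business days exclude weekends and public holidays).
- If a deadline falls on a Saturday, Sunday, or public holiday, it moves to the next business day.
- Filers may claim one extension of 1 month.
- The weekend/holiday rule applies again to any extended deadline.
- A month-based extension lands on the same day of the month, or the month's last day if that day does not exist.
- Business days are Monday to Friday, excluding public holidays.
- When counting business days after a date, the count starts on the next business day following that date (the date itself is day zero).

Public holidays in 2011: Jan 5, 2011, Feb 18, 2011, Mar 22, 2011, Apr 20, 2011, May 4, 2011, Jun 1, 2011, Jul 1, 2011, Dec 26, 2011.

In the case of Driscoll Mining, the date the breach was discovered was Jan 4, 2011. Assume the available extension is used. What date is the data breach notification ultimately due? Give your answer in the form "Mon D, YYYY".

Mar 16, 2011

30 business days after Jan 4, 2011, excluding weekends and holidays, is Feb 16, 2011.
Feb 16, 2011 is a Wednesday and not a listed holiday, so it stands.
Applying the 1 month extension: 1 month after Feb 16, 2011 is Mar 16, 2011.
Mar 16, 2011 is a Wednesday and not a listed holiday, so it stands.
Final deadline: Mar 16, 2011.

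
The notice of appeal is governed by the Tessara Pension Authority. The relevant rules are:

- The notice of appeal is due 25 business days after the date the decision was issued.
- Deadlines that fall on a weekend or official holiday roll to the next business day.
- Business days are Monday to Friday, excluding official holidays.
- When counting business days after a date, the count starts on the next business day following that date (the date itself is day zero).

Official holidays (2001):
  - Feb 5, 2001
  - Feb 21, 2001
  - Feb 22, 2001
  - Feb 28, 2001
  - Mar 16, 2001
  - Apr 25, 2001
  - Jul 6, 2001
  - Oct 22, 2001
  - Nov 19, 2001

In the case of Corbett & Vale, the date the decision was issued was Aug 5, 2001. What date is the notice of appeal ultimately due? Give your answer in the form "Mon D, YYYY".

Starting the day after Aug 5, 2001 and counting 25 business days lands on Sep 7, 2001.
Since Sep 7, 2001 is a Friday and not a holiday, the date is unchanged.
The final due date is Sep 7, 2001.

Sep 7, 2001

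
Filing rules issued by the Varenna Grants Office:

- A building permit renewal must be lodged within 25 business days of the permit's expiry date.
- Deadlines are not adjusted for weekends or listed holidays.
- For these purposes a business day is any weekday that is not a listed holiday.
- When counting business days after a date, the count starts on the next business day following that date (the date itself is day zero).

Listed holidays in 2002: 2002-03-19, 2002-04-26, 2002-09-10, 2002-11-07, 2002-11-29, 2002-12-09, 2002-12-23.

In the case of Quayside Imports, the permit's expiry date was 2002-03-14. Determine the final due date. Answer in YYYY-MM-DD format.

2002-04-19

Starting the day after 2002-03-14 and counting 25 business days lands on 2002-04-19.
2002-04-19 is a Friday; no weekend or holiday adjustment applies.
So the filing is due 2002-04-19.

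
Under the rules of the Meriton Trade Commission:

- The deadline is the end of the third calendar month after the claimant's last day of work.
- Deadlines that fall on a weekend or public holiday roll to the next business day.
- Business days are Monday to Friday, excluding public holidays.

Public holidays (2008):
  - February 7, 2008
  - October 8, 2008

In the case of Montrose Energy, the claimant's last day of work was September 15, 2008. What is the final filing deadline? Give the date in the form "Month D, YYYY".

The third month after September 15, 2008 is December 2008, whose last day is December 31, 2008.
December 31, 2008 falls on a Wednesday, which is a business day, so no adjustment is needed.
Final deadline: December 31, 2008.

December 31, 2008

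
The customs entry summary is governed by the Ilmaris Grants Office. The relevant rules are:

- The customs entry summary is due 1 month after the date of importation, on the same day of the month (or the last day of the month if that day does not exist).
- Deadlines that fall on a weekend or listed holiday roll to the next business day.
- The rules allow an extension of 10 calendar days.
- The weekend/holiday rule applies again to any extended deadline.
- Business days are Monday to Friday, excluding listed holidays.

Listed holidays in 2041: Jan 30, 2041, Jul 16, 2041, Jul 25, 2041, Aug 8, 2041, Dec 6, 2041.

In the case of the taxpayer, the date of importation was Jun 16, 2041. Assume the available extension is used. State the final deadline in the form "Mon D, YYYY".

Jul 29, 2041

Moving 1 month forward from Jun 16, 2041 on the corresponding day gives Jul 16, 2041.
Because Jul 16, 2041 is a listed holiday, the deadline becomes Jul 17, 2041 (Wednesday).
Add the 10 calendar-day extension to Jul 17, 2041: Jul 27, 2041.
Because Jul 27, 2041 is a Saturday, the deadline becomes Jul 29, 2041 (Monday).
The final due date is Jul 29, 2041.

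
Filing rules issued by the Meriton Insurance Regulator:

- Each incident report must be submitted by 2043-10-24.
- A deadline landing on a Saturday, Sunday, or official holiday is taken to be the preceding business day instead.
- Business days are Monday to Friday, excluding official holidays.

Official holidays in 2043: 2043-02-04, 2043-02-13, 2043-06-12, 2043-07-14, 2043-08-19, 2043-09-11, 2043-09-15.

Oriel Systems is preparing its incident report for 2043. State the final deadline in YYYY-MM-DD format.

2043-10-23

The stated deadline is 2043-10-24.
Because 2043-10-24 is a Saturday, the deadline becomes 2043-10-23 (Friday).
Deadline: 2043-10-23.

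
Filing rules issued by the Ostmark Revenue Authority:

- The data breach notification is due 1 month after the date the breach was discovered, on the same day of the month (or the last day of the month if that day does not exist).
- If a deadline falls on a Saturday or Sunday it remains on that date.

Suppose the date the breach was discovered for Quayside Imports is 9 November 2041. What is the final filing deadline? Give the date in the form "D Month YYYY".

9 December 2041

1 month from 9 November 2041 is 9 December 2041.
9 December 2041 falls on a Monday. The rules make no weekend/holiday allowance, so it remains 9 December 2041.
Deadline: 9 December 2041.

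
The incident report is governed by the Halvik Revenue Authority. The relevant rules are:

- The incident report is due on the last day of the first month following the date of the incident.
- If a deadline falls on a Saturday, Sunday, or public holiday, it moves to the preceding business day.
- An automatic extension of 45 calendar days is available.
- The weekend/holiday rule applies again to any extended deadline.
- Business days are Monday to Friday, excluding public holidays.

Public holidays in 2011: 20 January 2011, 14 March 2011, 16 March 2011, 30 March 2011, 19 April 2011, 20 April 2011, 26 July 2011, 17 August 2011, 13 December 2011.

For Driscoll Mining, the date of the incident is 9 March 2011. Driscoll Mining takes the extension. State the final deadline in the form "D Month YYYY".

13 June 2011

1 month after 9 March 2011 is April 2011; that month ends on 30 April 2011.
Because 30 April 2011 is a Saturday, the deadline becomes 29 April 2011 (Friday).
Add the 45 calendar-day extension to 29 April 2011: 13 June 2011.
13 June 2011 falls on a Monday, which is a business day, so no adjustment is needed.
The final due date is 13 June 2011.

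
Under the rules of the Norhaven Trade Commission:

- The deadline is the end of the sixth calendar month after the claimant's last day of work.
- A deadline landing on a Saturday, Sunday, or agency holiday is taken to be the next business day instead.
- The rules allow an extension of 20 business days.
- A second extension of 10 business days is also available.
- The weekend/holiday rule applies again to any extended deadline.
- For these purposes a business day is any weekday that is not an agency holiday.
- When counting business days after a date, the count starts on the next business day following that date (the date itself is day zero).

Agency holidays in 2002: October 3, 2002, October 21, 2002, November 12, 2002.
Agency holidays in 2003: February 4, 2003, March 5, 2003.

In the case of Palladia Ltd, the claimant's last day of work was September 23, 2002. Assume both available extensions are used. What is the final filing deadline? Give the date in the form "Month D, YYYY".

May 12, 2003

The sixth month after September 23, 2002 is March 2003, whose last day is March 31, 2003.
Since March 31, 2003 is a Monday and not a holiday, the date is unchanged.
The 20-business-day extension runs from March 31, 2003 to April 28, 2003.
April 28, 2003 is a Monday and not a listed holiday, so it stands.
The 10-business-day extension runs from April 28, 2003 to May 12, 2003.
May 12, 2003 falls on a Monday, which is a business day, so no adjustment is needed.
Deadline: May 12, 2003.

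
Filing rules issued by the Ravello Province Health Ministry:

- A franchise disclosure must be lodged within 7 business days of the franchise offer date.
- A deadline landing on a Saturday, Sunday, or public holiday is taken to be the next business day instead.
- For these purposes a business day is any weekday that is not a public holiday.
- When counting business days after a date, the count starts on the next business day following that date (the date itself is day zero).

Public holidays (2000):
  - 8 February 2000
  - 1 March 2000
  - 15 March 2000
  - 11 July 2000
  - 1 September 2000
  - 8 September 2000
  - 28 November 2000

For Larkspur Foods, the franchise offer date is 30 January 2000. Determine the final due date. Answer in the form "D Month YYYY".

9 February 2000

7 business days after 30 January 2000, excluding weekends and holidays, is 9 February 2000.
9 February 2000 (Wednesday) is already a business day.
The final due date is 9 February 2000.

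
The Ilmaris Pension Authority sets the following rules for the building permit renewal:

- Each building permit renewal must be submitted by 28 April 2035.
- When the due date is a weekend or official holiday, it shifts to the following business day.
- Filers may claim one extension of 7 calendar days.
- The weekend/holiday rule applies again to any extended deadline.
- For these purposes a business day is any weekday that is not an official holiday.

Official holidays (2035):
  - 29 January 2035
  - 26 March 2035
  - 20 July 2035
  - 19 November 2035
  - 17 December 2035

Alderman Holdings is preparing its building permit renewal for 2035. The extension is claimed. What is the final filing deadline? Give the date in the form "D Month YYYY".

Start from the fixed due date, 28 April 2035.
28 April 2035 is a Saturday; the next business day is 30 April 2035 (Monday).
Add the 7 calendar-day extension to 30 April 2035: 7 May 2035.
Since 7 May 2035 is a Monday and not a holiday, the date is unchanged.
Final deadline: 7 May 2035.

7 May 2035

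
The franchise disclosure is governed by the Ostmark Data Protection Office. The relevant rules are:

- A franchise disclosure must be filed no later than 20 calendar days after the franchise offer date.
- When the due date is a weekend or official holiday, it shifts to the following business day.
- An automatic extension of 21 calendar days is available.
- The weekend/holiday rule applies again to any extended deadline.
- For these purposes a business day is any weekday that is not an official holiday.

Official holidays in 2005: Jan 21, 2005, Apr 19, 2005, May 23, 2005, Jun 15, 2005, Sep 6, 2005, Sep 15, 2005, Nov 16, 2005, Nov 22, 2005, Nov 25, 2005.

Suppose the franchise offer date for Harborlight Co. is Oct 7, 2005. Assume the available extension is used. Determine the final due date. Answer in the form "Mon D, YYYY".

Nov 17, 2005

Trigger date Oct 7, 2005 + 20 calendar days = Oct 27, 2005.
Since Oct 27, 2005 is a Thursday and not a holiday, the date is unchanged.
The 21-calendar-day extension moves the deadline from Oct 27, 2005 to Nov 17, 2005.
Since Nov 17, 2005 is a Thursday and not a holiday, the date is unchanged.
Deadline: Nov 17, 2005.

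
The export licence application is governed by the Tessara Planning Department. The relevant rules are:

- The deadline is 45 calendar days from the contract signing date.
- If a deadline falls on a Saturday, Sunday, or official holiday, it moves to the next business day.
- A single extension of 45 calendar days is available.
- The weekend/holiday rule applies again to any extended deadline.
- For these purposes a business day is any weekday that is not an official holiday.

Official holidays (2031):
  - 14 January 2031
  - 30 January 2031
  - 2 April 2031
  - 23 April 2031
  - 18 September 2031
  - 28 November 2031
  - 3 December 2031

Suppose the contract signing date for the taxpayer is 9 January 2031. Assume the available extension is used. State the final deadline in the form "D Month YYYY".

10 April 2031

From 9 January 2031, 45 calendar days later is 23 February 2031.
23 February 2031 is a Sunday, so it moves to the next business day, 24 February 2031 (Monday).
Applying the 45-calendar-day extension: 24 February 2031 + 45 days = 10 April 2031.
10 April 2031 is a Thursday and not a listed holiday, so it stands.
So the filing is due 10 April 2031.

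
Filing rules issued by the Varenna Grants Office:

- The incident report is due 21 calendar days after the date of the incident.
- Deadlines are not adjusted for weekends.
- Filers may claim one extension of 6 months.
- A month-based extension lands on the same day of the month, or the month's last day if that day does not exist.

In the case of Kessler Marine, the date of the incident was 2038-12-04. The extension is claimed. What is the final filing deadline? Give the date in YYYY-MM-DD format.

2039-06-25

Trigger date 2038-12-04 + 21 calendar days = 2038-12-25.
2038-12-25 falls on a Saturday. The rules make no weekend/holiday allowance, so it remains 2038-12-25.
Add 6 months to 2038-12-25: 2039-06-25.
No adjustment is made for weekends or holidays, so 2039-06-25 stands.
Deadline: 2039-06-25.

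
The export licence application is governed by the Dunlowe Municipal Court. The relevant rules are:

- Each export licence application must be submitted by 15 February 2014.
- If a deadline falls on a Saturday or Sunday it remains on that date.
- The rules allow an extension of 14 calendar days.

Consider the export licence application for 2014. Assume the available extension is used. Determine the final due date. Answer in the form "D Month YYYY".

1 March 2014

Start from the fixed due date, 15 February 2014.
No adjustment is made for weekends or holidays, so 15 February 2014 stands.
Add the 14 calendar-day extension to 15 February 2014: 1 March 2014.
No adjustment is made for weekends or holidays, so 1 March 2014 stands.
The final due date is 1 March 2014.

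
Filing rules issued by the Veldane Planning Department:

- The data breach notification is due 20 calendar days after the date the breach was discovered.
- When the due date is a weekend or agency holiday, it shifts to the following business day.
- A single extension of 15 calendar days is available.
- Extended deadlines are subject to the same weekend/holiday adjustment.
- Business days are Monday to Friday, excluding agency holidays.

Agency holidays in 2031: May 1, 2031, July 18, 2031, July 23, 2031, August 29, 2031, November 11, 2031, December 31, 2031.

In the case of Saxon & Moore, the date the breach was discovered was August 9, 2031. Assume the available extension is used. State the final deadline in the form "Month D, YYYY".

From August 9, 2031, 20 calendar days later is August 29, 2031.
August 29, 2031 falls on a listed holiday. Rolling to the next business day gives September 1, 2031, a Monday.
With the 15-day extension, September 1, 2031 becomes September 16, 2031.
September 16, 2031 (Tuesday) is already a business day.
The final due date is September 16, 2031.

September 16, 2031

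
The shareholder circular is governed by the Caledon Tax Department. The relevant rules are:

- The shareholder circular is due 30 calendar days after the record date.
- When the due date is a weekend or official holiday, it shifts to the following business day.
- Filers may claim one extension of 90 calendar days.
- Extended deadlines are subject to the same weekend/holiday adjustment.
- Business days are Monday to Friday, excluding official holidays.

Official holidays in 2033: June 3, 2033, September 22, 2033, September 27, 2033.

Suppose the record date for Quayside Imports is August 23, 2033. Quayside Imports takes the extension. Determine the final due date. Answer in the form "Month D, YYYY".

December 22, 2033

From August 23, 2033, 30 calendar days later is September 22, 2033.
September 22, 2033 is a listed holiday; the next business day is September 23, 2033 (Friday).
The 90-calendar-day extension moves the deadline from September 23, 2033 to December 22, 2033.
December 22, 2033 (Thursday) is already a business day.
So the filing is due December 22, 2033.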